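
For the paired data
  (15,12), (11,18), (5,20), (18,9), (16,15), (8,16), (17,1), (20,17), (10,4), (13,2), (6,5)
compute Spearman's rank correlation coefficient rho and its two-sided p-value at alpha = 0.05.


Step 1: Rank x and y separately (midranks; no ties here).
rank(x): 15->7, 11->5, 5->1, 18->10, 16->8, 8->3, 17->9, 20->11, 10->4, 13->6, 6->2
rank(y): 12->6, 18->10, 20->11, 9->5, 15->7, 16->8, 1->1, 17->9, 4->3, 2->2, 5->4
Step 2: d_i = R_x(i) - R_y(i); compute d_i^2.
  (7-6)^2=1, (5-10)^2=25, (1-11)^2=100, (10-5)^2=25, (8-7)^2=1, (3-8)^2=25, (9-1)^2=64, (11-9)^2=4, (4-3)^2=1, (6-2)^2=16, (2-4)^2=4
sum(d^2) = 266.
Step 3: rho = 1 - 6*266 / (11*(11^2 - 1)) = 1 - 1596/1320 = -0.209091.
Step 4: Under H0, t = rho * sqrt((n-2)/(1-rho^2)) = -0.6415 ~ t(9).
Step 5: Two-sided p-value from the t-distribution with 9 df = 0.537221.
Step 6: alpha = 0.05. fail to reject H0.

rho = -0.2091, p = 0.537221, fail to reject H0 at alpha = 0.05.


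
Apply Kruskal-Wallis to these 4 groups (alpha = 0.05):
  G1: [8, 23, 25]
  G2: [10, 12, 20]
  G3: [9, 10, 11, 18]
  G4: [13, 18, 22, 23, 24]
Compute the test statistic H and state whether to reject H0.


Step 1: Combine all N = 15 observations and assign midranks.
sorted (value, group, rank): (8,G1,1), (9,G3,2), (10,G2,3.5), (10,G3,3.5), (11,G3,5), (12,G2,6), (13,G4,7), (18,G3,8.5), (18,G4,8.5), (20,G2,10), (22,G4,11), (23,G1,12.5), (23,G4,12.5), (24,G4,14), (25,G1,15)
Step 2: Sum ranks within each group.
R_1 = 28.5 (n_1 = 3)
R_2 = 19.5 (n_2 = 3)
R_3 = 19 (n_3 = 4)
R_4 = 53 (n_4 = 5)
Step 3: H = 12/(N(N+1)) * sum(R_i^2/n_i) - 3(N+1)
     = 12/(15*16) * (28.5^2/3 + 19.5^2/3 + 19^2/4 + 53^2/5) - 3*16
     = 0.050000 * 1049.55 - 48
     = 4.477500.
Step 4: Ties present; correction factor C = 1 - 18/(15^3 - 15) = 0.994643. Corrected H = 4.477500 / 0.994643 = 4.501616.
Step 5: Under H0, H ~ chi^2(3); p-value = 0.212146.
Step 6: alpha = 0.05. fail to reject H0.

H = 4.5016, df = 3, p = 0.212146, fail to reject H0.


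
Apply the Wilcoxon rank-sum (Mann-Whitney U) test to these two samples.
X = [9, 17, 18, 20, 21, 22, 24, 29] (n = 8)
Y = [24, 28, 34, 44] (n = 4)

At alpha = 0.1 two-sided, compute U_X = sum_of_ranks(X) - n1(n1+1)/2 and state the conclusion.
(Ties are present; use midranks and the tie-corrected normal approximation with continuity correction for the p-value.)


Step 1: Combine and sort all 12 observations; assign midranks.
sorted (value, group): (9,X), (17,X), (18,X), (20,X), (21,X), (22,X), (24,X), (24,Y), (28,Y), (29,X), (34,Y), (44,Y)
ranks: 9->1, 17->2, 18->3, 20->4, 21->5, 22->6, 24->7.5, 24->7.5, 28->9, 29->10, 34->11, 44->12
Step 2: Rank sum for X: R1 = 1 + 2 + 3 + 4 + 5 + 6 + 7.5 + 10 = 38.5.
Step 3: U_X = R1 - n1(n1+1)/2 = 38.5 - 8*9/2 = 38.5 - 36 = 2.5.
       U_Y = n1*n2 - U_X = 32 - 2.5 = 29.5.
Step 4: Ties are present, so use the tie-corrected normal approximation (with continuity correction) for the p-value.
Step 5: p-value = 0.026980; compare to alpha = 0.1. reject H0.

U_X = 2.5, p = 0.026980, reject H0 at alpha = 0.1.


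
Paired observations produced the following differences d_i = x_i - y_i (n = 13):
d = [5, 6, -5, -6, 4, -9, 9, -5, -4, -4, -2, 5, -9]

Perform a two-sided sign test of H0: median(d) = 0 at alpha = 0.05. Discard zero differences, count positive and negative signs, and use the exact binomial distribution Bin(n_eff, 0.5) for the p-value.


Step 1: Discard zero differences. Original n = 13; n_eff = number of nonzero differences = 13.
Nonzero differences (with sign): +5, +6, -5, -6, +4, -9, +9, -5, -4, -4, -2, +5, -9
Step 2: Count signs: positive = 5, negative = 8.
Step 3: Under H0: P(positive) = 0.5, so the number of positives S ~ Bin(13, 0.5).
Step 4: Two-sided exact p-value = sum of Bin(13,0.5) probabilities at or below the observed probability = 0.581055.
Step 5: alpha = 0.05. fail to reject H0.

n_eff = 13, pos = 5, neg = 8, p = 0.581055, fail to reject H0.


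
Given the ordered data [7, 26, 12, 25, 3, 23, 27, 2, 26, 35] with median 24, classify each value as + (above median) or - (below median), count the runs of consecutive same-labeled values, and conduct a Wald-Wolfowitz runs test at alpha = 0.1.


Step 1: Compute median = 24; label A = above, B = below.
Labels in order: BABABBABAA  (n_A = 5, n_B = 5)
Step 2: Count runs R = 8.
Step 3: Under H0 (random ordering), E[R] = 2*n_A*n_B/(n_A+n_B) + 1 = 2*5*5/10 + 1 = 6.0000.
        Var[R] = 2*n_A*n_B*(2*n_A*n_B - n_A - n_B) / ((n_A+n_B)^2 * (n_A+n_B-1)) = 2000/900 = 2.2222.
        SD[R] = 1.4907.
Step 4: Continuity-corrected z = (R - 0.5 - E[R]) / SD[R] = (8 - 0.5 - 6.0000) / 1.4907 = 1.0062.
Step 5: Two-sided p-value via normal approximation = 2*(1 - Phi(|z|)) = 0.314305.
Step 6: alpha = 0.1. fail to reject H0.

R = 8, z = 1.0062, p = 0.314305, fail to reject H0.


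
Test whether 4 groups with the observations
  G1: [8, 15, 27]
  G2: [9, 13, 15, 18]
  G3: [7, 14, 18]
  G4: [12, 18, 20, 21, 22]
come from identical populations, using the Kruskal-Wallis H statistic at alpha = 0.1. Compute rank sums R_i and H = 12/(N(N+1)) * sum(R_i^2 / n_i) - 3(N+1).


Step 1: Combine all N = 15 observations and assign midranks.
sorted (value, group, rank): (7,G3,1), (8,G1,2), (9,G2,3), (12,G4,4), (13,G2,5), (14,G3,6), (15,G1,7.5), (15,G2,7.5), (18,G2,10), (18,G3,10), (18,G4,10), (20,G4,12), (21,G4,13), (22,G4,14), (27,G1,15)
Step 2: Sum ranks within each group.
R_1 = 24.5 (n_1 = 3)
R_2 = 25.5 (n_2 = 4)
R_3 = 17 (n_3 = 3)
R_4 = 53 (n_4 = 5)
Step 3: H = 12/(N(N+1)) * sum(R_i^2/n_i) - 3(N+1)
     = 12/(15*16) * (24.5^2/3 + 25.5^2/4 + 17^2/3 + 53^2/5) - 3*16
     = 0.050000 * 1020.78 - 48
     = 3.038958.
Step 4: Ties present; correction factor C = 1 - 30/(15^3 - 15) = 0.991071. Corrected H = 3.038958 / 0.991071 = 3.066336.
Step 5: Under H0, H ~ chi^2(3); p-value = 0.381510.
Step 6: alpha = 0.1. fail to reject H0.

H = 3.0663, df = 3, p = 0.381510, fail to reject H0.


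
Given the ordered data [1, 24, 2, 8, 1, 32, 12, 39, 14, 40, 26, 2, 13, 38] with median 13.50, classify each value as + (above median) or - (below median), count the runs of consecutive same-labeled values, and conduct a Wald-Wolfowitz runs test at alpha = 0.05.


Step 1: Compute median = 13.50; label A = above, B = below.
Labels in order: BABBBABAAAABBA  (n_A = 7, n_B = 7)
Step 2: Count runs R = 8.
Step 3: Under H0 (random ordering), E[R] = 2*n_A*n_B/(n_A+n_B) + 1 = 2*7*7/14 + 1 = 8.0000.
        Var[R] = 2*n_A*n_B*(2*n_A*n_B - n_A - n_B) / ((n_A+n_B)^2 * (n_A+n_B-1)) = 8232/2548 = 3.2308.
        SD[R] = 1.7974.
Step 4: R = E[R], so z = 0 with no continuity correction.
Step 5: Two-sided p-value via normal approximation = 2*(1 - Phi(|z|)) = 1.000000.
Step 6: alpha = 0.05. fail to reject H0.

R = 8, z = 0.0000, p = 1.000000, fail to reject H0.


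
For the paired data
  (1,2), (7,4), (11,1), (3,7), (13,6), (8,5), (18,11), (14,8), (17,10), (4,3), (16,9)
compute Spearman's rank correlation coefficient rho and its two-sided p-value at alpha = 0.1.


Step 1: Rank x and y separately (midranks; no ties here).
rank(x): 1->1, 7->4, 11->6, 3->2, 13->7, 8->5, 18->11, 14->8, 17->10, 4->3, 16->9
rank(y): 2->2, 4->4, 1->1, 7->7, 6->6, 5->5, 11->11, 8->8, 10->10, 3->3, 9->9
Step 2: d_i = R_x(i) - R_y(i); compute d_i^2.
  (1-2)^2=1, (4-4)^2=0, (6-1)^2=25, (2-7)^2=25, (7-6)^2=1, (5-5)^2=0, (11-11)^2=0, (8-8)^2=0, (10-10)^2=0, (3-3)^2=0, (9-9)^2=0
sum(d^2) = 52.
Step 3: rho = 1 - 6*52 / (11*(11^2 - 1)) = 1 - 312/1320 = 0.763636.
Step 4: Under H0, t = rho * sqrt((n-2)/(1-rho^2)) = 3.5482 ~ t(9).
Step 5: Two-sided p-value from the t-distribution with 9 df = 0.006233.
Step 6: alpha = 0.1. reject H0.

rho = 0.7636, p = 0.006233, reject H0 at alpha = 0.1.


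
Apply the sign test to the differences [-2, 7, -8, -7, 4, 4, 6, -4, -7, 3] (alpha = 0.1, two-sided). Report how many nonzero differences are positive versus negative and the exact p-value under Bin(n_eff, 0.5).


Step 1: Discard zero differences. Original n = 10; n_eff = number of nonzero differences = 10.
Nonzero differences (with sign): -2, +7, -8, -7, +4, +4, +6, -4, -7, +3
Step 2: Count signs: positive = 5, negative = 5.
Step 3: Under H0: P(positive) = 0.5, so the number of positives S ~ Bin(10, 0.5).
Step 4: Two-sided exact p-value = sum of Bin(10,0.5) probabilities at or below the observed probability = 1.000000.
Step 5: alpha = 0.1. fail to reject H0.

n_eff = 10, pos = 5, neg = 5, p = 1.000000, fail to reject H0.


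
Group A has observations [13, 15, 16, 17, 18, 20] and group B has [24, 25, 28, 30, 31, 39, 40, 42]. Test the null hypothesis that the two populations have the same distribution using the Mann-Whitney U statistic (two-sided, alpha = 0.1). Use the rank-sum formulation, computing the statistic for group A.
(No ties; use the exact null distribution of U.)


Step 1: Combine and sort all 14 observations; assign midranks.
sorted (value, group): (13,X), (15,X), (16,X), (17,X), (18,X), (20,X), (24,Y), (25,Y), (28,Y), (30,Y), (31,Y), (39,Y), (40,Y), (42,Y)
ranks: 13->1, 15->2, 16->3, 17->4, 18->5, 20->6, 24->7, 25->8, 28->9, 30->10, 31->11, 39->12, 40->13, 42->14
Step 2: Rank sum for X: R1 = 1 + 2 + 3 + 4 + 5 + 6 = 21.
Step 3: U_X = R1 - n1(n1+1)/2 = 21 - 6*7/2 = 21 - 21 = 0.
       U_Y = n1*n2 - U_X = 48 - 0 = 48.
Step 4: No ties, so the exact null distribution of U (based on enumerating the C(14,6) = 3003 equally likely rank assignments) gives the two-sided p-value.
Step 5: p-value = 0.000666; compare to alpha = 0.1. reject H0.

U_X = 0, p = 0.000666, reject H0 at alpha = 0.1.


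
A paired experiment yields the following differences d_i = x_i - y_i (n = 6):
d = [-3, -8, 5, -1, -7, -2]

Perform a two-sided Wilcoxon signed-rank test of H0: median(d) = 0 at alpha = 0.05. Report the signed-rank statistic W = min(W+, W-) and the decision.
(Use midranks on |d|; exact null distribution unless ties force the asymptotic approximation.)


Step 1: Drop any zero differences (none here) and take |d_i|.
|d| = [3, 8, 5, 1, 7, 2]
Step 2: Midrank |d_i| (ties get averaged ranks).
ranks: |3|->3, |8|->6, |5|->4, |1|->1, |7|->5, |2|->2
Step 3: Attach original signs; sum ranks with positive sign and with negative sign.
W+ = 4 = 4
W- = 3 + 6 + 1 + 5 + 2 = 17
(Check: W+ + W- = 21 should equal n(n+1)/2 = 21.)
Step 4: Test statistic W = min(W+, W-) = 4.
Step 5: No ties, so the exact null distribution over the 2^6 = 64 sign assignments gives the two-sided p-value = 0.218750.
Step 6: alpha = 0.05. fail to reject H0.

W+ = 4, W- = 17, W = min = 4, p = 0.218750, fail to reject H0.


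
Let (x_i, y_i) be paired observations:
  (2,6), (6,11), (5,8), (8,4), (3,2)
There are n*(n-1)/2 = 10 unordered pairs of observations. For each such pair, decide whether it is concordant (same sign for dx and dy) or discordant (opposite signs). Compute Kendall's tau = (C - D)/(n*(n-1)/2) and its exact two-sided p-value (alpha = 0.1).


Step 1: Enumerate the 10 unordered pairs (i,j) with i<j and classify each by sign(x_j-x_i) * sign(y_j-y_i).
  (1,2):dx=+4,dy=+5->C; (1,3):dx=+3,dy=+2->C; (1,4):dx=+6,dy=-2->D; (1,5):dx=+1,dy=-4->D
  (2,3):dx=-1,dy=-3->C; (2,4):dx=+2,dy=-7->D; (2,5):dx=-3,dy=-9->C; (3,4):dx=+3,dy=-4->D
  (3,5):dx=-2,dy=-6->C; (4,5):dx=-5,dy=-2->C
Step 2: C = 6, D = 4, total pairs = 10.
Step 3: tau = (C - D)/(n(n-1)/2) = (6 - 4)/10 = 0.200000.
Step 4: Exact two-sided p-value (enumerate n! = 120 permutations of y under H0): p = 0.816667.
Step 5: alpha = 0.1. fail to reject H0.

tau_b = 0.2000 (C=6, D=4), p = 0.816667, fail to reject H0.


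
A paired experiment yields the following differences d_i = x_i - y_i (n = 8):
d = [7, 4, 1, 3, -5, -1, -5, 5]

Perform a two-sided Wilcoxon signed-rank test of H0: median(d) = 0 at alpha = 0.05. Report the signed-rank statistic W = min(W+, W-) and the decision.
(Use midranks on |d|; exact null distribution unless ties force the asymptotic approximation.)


Step 1: Drop any zero differences (none here) and take |d_i|.
|d| = [7, 4, 1, 3, 5, 1, 5, 5]
Step 2: Midrank |d_i| (ties get averaged ranks).
ranks: |7|->8, |4|->4, |1|->1.5, |3|->3, |5|->6, |1|->1.5, |5|->6, |5|->6
Step 3: Attach original signs; sum ranks with positive sign and with negative sign.
W+ = 8 + 4 + 1.5 + 3 + 6 = 22.5
W- = 6 + 1.5 + 6 = 13.5
(Check: W+ + W- = 36 should equal n(n+1)/2 = 36.)
Step 4: Test statistic W = min(W+, W-) = 13.5.
Step 5: Ties in |d|, so use the tie-corrected normal approximation.
        E[W] = n(n+1)/4 = 8*9/4 = 18.
        Tie groups: |d|=1 (t=2), |d|=5 (t=3); sum(t^3 - t) = 30.
        Var[W] = n(n+1)(2n+1)/24 - sum(t^3-t)/48 = 1224/24 - 30/48 = 50.375.
        z = (W - E[W]) / sqrt(Var[W]) = (13.5 - 18) / 7.0975 = -0.6340.
        Two-sided p = 2*Phi(z) = 0.526066.
Step 6: alpha = 0.05. fail to reject H0.

W+ = 22.5, W- = 13.5, W = min = 13.5, p = 0.526066, fail to reject H0.


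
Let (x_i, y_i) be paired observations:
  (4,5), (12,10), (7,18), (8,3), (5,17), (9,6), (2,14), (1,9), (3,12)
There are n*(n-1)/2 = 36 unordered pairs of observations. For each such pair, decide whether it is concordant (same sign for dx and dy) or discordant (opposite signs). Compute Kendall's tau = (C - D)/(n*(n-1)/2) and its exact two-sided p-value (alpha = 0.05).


Step 1: Enumerate the 36 unordered pairs (i,j) with i<j and classify each by sign(x_j-x_i) * sign(y_j-y_i).
  (1,2):dx=+8,dy=+5->C; (1,3):dx=+3,dy=+13->C; (1,4):dx=+4,dy=-2->D; (1,5):dx=+1,dy=+12->C
  (1,6):dx=+5,dy=+1->C; (1,7):dx=-2,dy=+9->D; (1,8):dx=-3,dy=+4->D; (1,9):dx=-1,dy=+7->D
  (2,3):dx=-5,dy=+8->D; (2,4):dx=-4,dy=-7->C; (2,5):dx=-7,dy=+7->D; (2,6):dx=-3,dy=-4->C
  (2,7):dx=-10,dy=+4->D; (2,8):dx=-11,dy=-1->C; (2,9):dx=-9,dy=+2->D; (3,4):dx=+1,dy=-15->D
  (3,5):dx=-2,dy=-1->C; (3,6):dx=+2,dy=-12->D; (3,7):dx=-5,dy=-4->C; (3,8):dx=-6,dy=-9->C
  (3,9):dx=-4,dy=-6->C; (4,5):dx=-3,dy=+14->D; (4,6):dx=+1,dy=+3->C; (4,7):dx=-6,dy=+11->D
  (4,8):dx=-7,dy=+6->D; (4,9):dx=-5,dy=+9->D; (5,6):dx=+4,dy=-11->D; (5,7):dx=-3,dy=-3->C
  (5,8):dx=-4,dy=-8->C; (5,9):dx=-2,dy=-5->C; (6,7):dx=-7,dy=+8->D; (6,8):dx=-8,dy=+3->D
  (6,9):dx=-6,dy=+6->D; (7,8):dx=-1,dy=-5->C; (7,9):dx=+1,dy=-2->D; (8,9):dx=+2,dy=+3->C
Step 2: C = 17, D = 19, total pairs = 36.
Step 3: tau = (C - D)/(n(n-1)/2) = (17 - 19)/36 = -0.055556.
Step 4: Exact two-sided p-value (enumerate n! = 362880 permutations of y under H0): p = 0.919455.
Step 5: alpha = 0.05. fail to reject H0.

tau_b = -0.0556 (C=17, D=19), p = 0.919455, fail to reject H0.


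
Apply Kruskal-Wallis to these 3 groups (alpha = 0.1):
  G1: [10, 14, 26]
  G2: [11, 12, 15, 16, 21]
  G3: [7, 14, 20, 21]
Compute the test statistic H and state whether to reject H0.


Step 1: Combine all N = 12 observations and assign midranks.
sorted (value, group, rank): (7,G3,1), (10,G1,2), (11,G2,3), (12,G2,4), (14,G1,5.5), (14,G3,5.5), (15,G2,7), (16,G2,8), (20,G3,9), (21,G2,10.5), (21,G3,10.5), (26,G1,12)
Step 2: Sum ranks within each group.
R_1 = 19.5 (n_1 = 3)
R_2 = 32.5 (n_2 = 5)
R_3 = 26 (n_3 = 4)
Step 3: H = 12/(N(N+1)) * sum(R_i^2/n_i) - 3(N+1)
     = 12/(12*13) * (19.5^2/3 + 32.5^2/5 + 26^2/4) - 3*13
     = 0.076923 * 507 - 39
     = 0.000000.
Step 4: Ties present; correction factor C = 1 - 12/(12^3 - 12) = 0.993007. Corrected H = 0.000000 / 0.993007 = 0.000000.
Step 5: Under H0, H ~ chi^2(2); p-value = 1.000000.
Step 6: alpha = 0.1. fail to reject H0.

H = 0.0000, df = 2, p = 1.000000, fail to reject H0.


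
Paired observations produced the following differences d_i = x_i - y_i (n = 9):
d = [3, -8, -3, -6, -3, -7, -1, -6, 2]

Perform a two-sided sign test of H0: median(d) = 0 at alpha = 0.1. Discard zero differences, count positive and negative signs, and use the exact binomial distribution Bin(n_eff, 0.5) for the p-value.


Step 1: Discard zero differences. Original n = 9; n_eff = number of nonzero differences = 9.
Nonzero differences (with sign): +3, -8, -3, -6, -3, -7, -1, -6, +2
Step 2: Count signs: positive = 2, negative = 7.
Step 3: Under H0: P(positive) = 0.5, so the number of positives S ~ Bin(9, 0.5).
Step 4: Two-sided exact p-value = sum of Bin(9,0.5) probabilities at or below the observed probability = 0.179688.
Step 5: alpha = 0.1. fail to reject H0.

n_eff = 9, pos = 2, neg = 7, p = 0.179688, fail to reject H0.


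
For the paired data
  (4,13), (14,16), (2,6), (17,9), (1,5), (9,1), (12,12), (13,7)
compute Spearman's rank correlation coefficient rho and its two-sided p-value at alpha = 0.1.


Step 1: Rank x and y separately (midranks; no ties here).
rank(x): 4->3, 14->7, 2->2, 17->8, 1->1, 9->4, 12->5, 13->6
rank(y): 13->7, 16->8, 6->3, 9->5, 5->2, 1->1, 12->6, 7->4
Step 2: d_i = R_x(i) - R_y(i); compute d_i^2.
  (3-7)^2=16, (7-8)^2=1, (2-3)^2=1, (8-5)^2=9, (1-2)^2=1, (4-1)^2=9, (5-6)^2=1, (6-4)^2=4
sum(d^2) = 42.
Step 3: rho = 1 - 6*42 / (8*(8^2 - 1)) = 1 - 252/504 = 0.500000.
Step 4: Under H0, t = rho * sqrt((n-2)/(1-rho^2)) = 1.4142 ~ t(6).
Step 5: Two-sided p-value from the t-distribution with 6 df = 0.207031.
Step 6: alpha = 0.1. fail to reject H0.

rho = 0.5000, p = 0.207031, fail to reject H0 at alpha = 0.1.


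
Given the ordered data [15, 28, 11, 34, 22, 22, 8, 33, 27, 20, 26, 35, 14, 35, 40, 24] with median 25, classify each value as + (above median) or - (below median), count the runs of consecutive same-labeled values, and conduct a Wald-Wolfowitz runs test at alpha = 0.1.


Step 1: Compute median = 25; label A = above, B = below.
Labels in order: BABABBBAABAABAAB  (n_A = 8, n_B = 8)
Step 2: Count runs R = 11.
Step 3: Under H0 (random ordering), E[R] = 2*n_A*n_B/(n_A+n_B) + 1 = 2*8*8/16 + 1 = 9.0000.
        Var[R] = 2*n_A*n_B*(2*n_A*n_B - n_A - n_B) / ((n_A+n_B)^2 * (n_A+n_B-1)) = 14336/3840 = 3.7333.
        SD[R] = 1.9322.
Step 4: Continuity-corrected z = (R - 0.5 - E[R]) / SD[R] = (11 - 0.5 - 9.0000) / 1.9322 = 0.7763.
Step 5: Two-sided p-value via normal approximation = 2*(1 - Phi(|z|)) = 0.437558.
Step 6: alpha = 0.1. fail to reject H0.

R = 11, z = 0.7763, p = 0.437558, fail to reject H0.


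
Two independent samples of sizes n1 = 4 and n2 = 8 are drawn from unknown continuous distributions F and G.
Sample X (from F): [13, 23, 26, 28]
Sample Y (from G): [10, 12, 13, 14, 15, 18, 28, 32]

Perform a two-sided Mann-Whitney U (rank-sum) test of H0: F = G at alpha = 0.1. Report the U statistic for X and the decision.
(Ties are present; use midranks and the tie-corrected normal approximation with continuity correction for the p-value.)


Step 1: Combine and sort all 12 observations; assign midranks.
sorted (value, group): (10,Y), (12,Y), (13,X), (13,Y), (14,Y), (15,Y), (18,Y), (23,X), (26,X), (28,X), (28,Y), (32,Y)
ranks: 10->1, 12->2, 13->3.5, 13->3.5, 14->5, 15->6, 18->7, 23->8, 26->9, 28->10.5, 28->10.5, 32->12
Step 2: Rank sum for X: R1 = 3.5 + 8 + 9 + 10.5 = 31.
Step 3: U_X = R1 - n1(n1+1)/2 = 31 - 4*5/2 = 31 - 10 = 21.
       U_Y = n1*n2 - U_X = 32 - 21 = 11.
Step 4: Ties are present, so use the tie-corrected normal approximation (with continuity correction) for the p-value.
Step 5: p-value = 0.443097; compare to alpha = 0.1. fail to reject H0.

U_X = 21, p = 0.443097, fail to reject H0 at alpha = 0.1.


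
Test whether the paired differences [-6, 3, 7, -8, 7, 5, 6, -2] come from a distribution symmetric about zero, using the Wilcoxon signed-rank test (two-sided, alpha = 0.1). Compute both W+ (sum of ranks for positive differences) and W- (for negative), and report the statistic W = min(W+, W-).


Step 1: Drop any zero differences (none here) and take |d_i|.
|d| = [6, 3, 7, 8, 7, 5, 6, 2]
Step 2: Midrank |d_i| (ties get averaged ranks).
ranks: |6|->4.5, |3|->2, |7|->6.5, |8|->8, |7|->6.5, |5|->3, |6|->4.5, |2|->1
Step 3: Attach original signs; sum ranks with positive sign and with negative sign.
W+ = 2 + 6.5 + 6.5 + 3 + 4.5 = 22.5
W- = 4.5 + 8 + 1 = 13.5
(Check: W+ + W- = 36 should equal n(n+1)/2 = 36.)
Step 4: Test statistic W = min(W+, W-) = 13.5.
Step 5: Ties in |d|, so use the tie-corrected normal approximation.
        E[W] = n(n+1)/4 = 8*9/4 = 18.
        Tie groups: |d|=6 (t=2), |d|=7 (t=2); sum(t^3 - t) = 12.
        Var[W] = n(n+1)(2n+1)/24 - sum(t^3-t)/48 = 1224/24 - 12/48 = 50.75.
        z = (W - E[W]) / sqrt(Var[W]) = (13.5 - 18) / 7.1239 = -0.6317.
        Two-sided p = 2*Phi(z) = 0.527599.
Step 6: alpha = 0.1. fail to reject H0.

W+ = 22.5, W- = 13.5, W = min = 13.5, p = 0.527599, fail to reject H0.


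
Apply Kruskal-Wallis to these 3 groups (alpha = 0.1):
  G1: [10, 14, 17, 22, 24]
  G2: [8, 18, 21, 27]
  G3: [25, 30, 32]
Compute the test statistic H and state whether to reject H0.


Step 1: Combine all N = 12 observations and assign midranks.
sorted (value, group, rank): (8,G2,1), (10,G1,2), (14,G1,3), (17,G1,4), (18,G2,5), (21,G2,6), (22,G1,7), (24,G1,8), (25,G3,9), (27,G2,10), (30,G3,11), (32,G3,12)
Step 2: Sum ranks within each group.
R_1 = 24 (n_1 = 5)
R_2 = 22 (n_2 = 4)
R_3 = 32 (n_3 = 3)
Step 3: H = 12/(N(N+1)) * sum(R_i^2/n_i) - 3(N+1)
     = 12/(12*13) * (24^2/5 + 22^2/4 + 32^2/3) - 3*13
     = 0.076923 * 577.533 - 39
     = 5.425641.
Step 4: No ties, so H is used without correction.
Step 5: Under H0, H ~ chi^2(2); p-value = 0.066349.
Step 6: alpha = 0.1. reject H0.

H = 5.4256, df = 2, p = 0.066349, reject H0.


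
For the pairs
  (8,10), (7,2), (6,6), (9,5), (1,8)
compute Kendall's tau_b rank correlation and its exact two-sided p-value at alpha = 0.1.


Step 1: Enumerate the 10 unordered pairs (i,j) with i<j and classify each by sign(x_j-x_i) * sign(y_j-y_i).
  (1,2):dx=-1,dy=-8->C; (1,3):dx=-2,dy=-4->C; (1,4):dx=+1,dy=-5->D; (1,5):dx=-7,dy=-2->C
  (2,3):dx=-1,dy=+4->D; (2,4):dx=+2,dy=+3->C; (2,5):dx=-6,dy=+6->D; (3,4):dx=+3,dy=-1->D
  (3,5):dx=-5,dy=+2->D; (4,5):dx=-8,dy=+3->D
Step 2: C = 4, D = 6, total pairs = 10.
Step 3: tau = (C - D)/(n(n-1)/2) = (4 - 6)/10 = -0.200000.
Step 4: Exact two-sided p-value (enumerate n! = 120 permutations of y under H0): p = 0.816667.
Step 5: alpha = 0.1. fail to reject H0.

tau_b = -0.2000 (C=4, D=6), p = 0.816667, fail to reject H0.


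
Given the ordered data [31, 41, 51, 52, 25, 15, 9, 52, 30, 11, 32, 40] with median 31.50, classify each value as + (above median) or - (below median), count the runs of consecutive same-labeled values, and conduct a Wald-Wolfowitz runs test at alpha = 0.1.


Step 1: Compute median = 31.50; label A = above, B = below.
Labels in order: BAAABBBABBAA  (n_A = 6, n_B = 6)
Step 2: Count runs R = 6.
Step 3: Under H0 (random ordering), E[R] = 2*n_A*n_B/(n_A+n_B) + 1 = 2*6*6/12 + 1 = 7.0000.
        Var[R] = 2*n_A*n_B*(2*n_A*n_B - n_A - n_B) / ((n_A+n_B)^2 * (n_A+n_B-1)) = 4320/1584 = 2.7273.
        SD[R] = 1.6514.
Step 4: Continuity-corrected z = (R + 0.5 - E[R]) / SD[R] = (6 + 0.5 - 7.0000) / 1.6514 = -0.3028.
Step 5: Two-sided p-value via normal approximation = 2*(1 - Phi(|z|)) = 0.762069.
Step 6: alpha = 0.1. fail to reject H0.

R = 6, z = -0.3028, p = 0.762069, fail to reject H0.


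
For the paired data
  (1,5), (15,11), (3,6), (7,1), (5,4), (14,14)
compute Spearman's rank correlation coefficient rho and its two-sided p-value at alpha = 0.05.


Step 1: Rank x and y separately (midranks; no ties here).
rank(x): 1->1, 15->6, 3->2, 7->4, 5->3, 14->5
rank(y): 5->3, 11->5, 6->4, 1->1, 4->2, 14->6
Step 2: d_i = R_x(i) - R_y(i); compute d_i^2.
  (1-3)^2=4, (6-5)^2=1, (2-4)^2=4, (4-1)^2=9, (3-2)^2=1, (5-6)^2=1
sum(d^2) = 20.
Step 3: rho = 1 - 6*20 / (6*(6^2 - 1)) = 1 - 120/210 = 0.428571.
Step 4: Under H0, t = rho * sqrt((n-2)/(1-rho^2)) = 0.9487 ~ t(4).
Step 5: Two-sided p-value from the t-distribution with 4 df = 0.396501.
Step 6: alpha = 0.05. fail to reject H0.

rho = 0.4286, p = 0.396501, fail to reject H0 at alpha = 0.05.


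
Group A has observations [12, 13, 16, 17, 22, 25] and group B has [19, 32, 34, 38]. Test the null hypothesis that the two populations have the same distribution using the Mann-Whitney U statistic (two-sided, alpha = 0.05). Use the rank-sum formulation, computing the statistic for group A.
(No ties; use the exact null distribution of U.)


Step 1: Combine and sort all 10 observations; assign midranks.
sorted (value, group): (12,X), (13,X), (16,X), (17,X), (19,Y), (22,X), (25,X), (32,Y), (34,Y), (38,Y)
ranks: 12->1, 13->2, 16->3, 17->4, 19->5, 22->6, 25->7, 32->8, 34->9, 38->10
Step 2: Rank sum for X: R1 = 1 + 2 + 3 + 4 + 6 + 7 = 23.
Step 3: U_X = R1 - n1(n1+1)/2 = 23 - 6*7/2 = 23 - 21 = 2.
       U_Y = n1*n2 - U_X = 24 - 2 = 22.
Step 4: No ties, so the exact null distribution of U (based on enumerating the C(10,6) = 210 equally likely rank assignments) gives the two-sided p-value.
Step 5: p-value = 0.038095; compare to alpha = 0.05. reject H0.

U_X = 2, p = 0.038095, reject H0 at alpha = 0.05.


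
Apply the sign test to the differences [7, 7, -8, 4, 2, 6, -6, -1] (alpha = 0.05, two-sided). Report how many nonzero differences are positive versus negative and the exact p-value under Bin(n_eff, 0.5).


Step 1: Discard zero differences. Original n = 8; n_eff = number of nonzero differences = 8.
Nonzero differences (with sign): +7, +7, -8, +4, +2, +6, -6, -1
Step 2: Count signs: positive = 5, negative = 3.
Step 3: Under H0: P(positive) = 0.5, so the number of positives S ~ Bin(8, 0.5).
Step 4: Two-sided exact p-value = sum of Bin(8,0.5) probabilities at or below the observed probability = 0.726562.
Step 5: alpha = 0.05. fail to reject H0.

n_eff = 8, pos = 5, neg = 3, p = 0.726562, fail to reject H0.


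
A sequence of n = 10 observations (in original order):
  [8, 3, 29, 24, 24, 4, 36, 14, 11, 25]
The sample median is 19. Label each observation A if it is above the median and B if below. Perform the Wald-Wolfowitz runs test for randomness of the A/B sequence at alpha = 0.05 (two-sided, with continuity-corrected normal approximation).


Step 1: Compute median = 19; label A = above, B = below.
Labels in order: BBAAABABBA  (n_A = 5, n_B = 5)
Step 2: Count runs R = 6.
Step 3: Under H0 (random ordering), E[R] = 2*n_A*n_B/(n_A+n_B) + 1 = 2*5*5/10 + 1 = 6.0000.
        Var[R] = 2*n_A*n_B*(2*n_A*n_B - n_A - n_B) / ((n_A+n_B)^2 * (n_A+n_B-1)) = 2000/900 = 2.2222.
        SD[R] = 1.4907.
Step 4: R = E[R], so z = 0 with no continuity correction.
Step 5: Two-sided p-value via normal approximation = 2*(1 - Phi(|z|)) = 1.000000.
Step 6: alpha = 0.05. fail to reject H0.

R = 6, z = 0.0000, p = 1.000000, fail to reject H0.


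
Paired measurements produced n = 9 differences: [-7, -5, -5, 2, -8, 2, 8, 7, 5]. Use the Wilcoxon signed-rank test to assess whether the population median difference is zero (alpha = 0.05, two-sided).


Step 1: Drop any zero differences (none here) and take |d_i|.
|d| = [7, 5, 5, 2, 8, 2, 8, 7, 5]
Step 2: Midrank |d_i| (ties get averaged ranks).
ranks: |7|->6.5, |5|->4, |5|->4, |2|->1.5, |8|->8.5, |2|->1.5, |8|->8.5, |7|->6.5, |5|->4
Step 3: Attach original signs; sum ranks with positive sign and with negative sign.
W+ = 1.5 + 1.5 + 8.5 + 6.5 + 4 = 22
W- = 6.5 + 4 + 4 + 8.5 = 23
(Check: W+ + W- = 45 should equal n(n+1)/2 = 45.)
Step 4: Test statistic W = min(W+, W-) = 22.
Step 5: Ties in |d|, so use the tie-corrected normal approximation.
        E[W] = n(n+1)/4 = 9*10/4 = 22.5.
        Tie groups: |d|=2 (t=2), |d|=5 (t=3), |d|=7 (t=2), |d|=8 (t=2); sum(t^3 - t) = 42.
        Var[W] = n(n+1)(2n+1)/24 - sum(t^3-t)/48 = 1710/24 - 42/48 = 70.375.
        z = (W - E[W]) / sqrt(Var[W]) = (22 - 22.5) / 8.3890 = -0.0596.
        Two-sided p = 2*Phi(z) = 0.952473.
Step 6: alpha = 0.05. fail to reject H0.

W+ = 22, W- = 23, W = min = 22, p = 0.952473, fail to reject H0.


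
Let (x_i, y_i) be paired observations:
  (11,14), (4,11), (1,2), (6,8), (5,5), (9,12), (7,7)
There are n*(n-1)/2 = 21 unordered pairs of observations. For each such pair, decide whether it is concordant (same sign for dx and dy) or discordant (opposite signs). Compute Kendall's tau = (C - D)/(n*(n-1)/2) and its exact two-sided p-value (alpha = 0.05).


Step 1: Enumerate the 21 unordered pairs (i,j) with i<j and classify each by sign(x_j-x_i) * sign(y_j-y_i).
  (1,2):dx=-7,dy=-3->C; (1,3):dx=-10,dy=-12->C; (1,4):dx=-5,dy=-6->C; (1,5):dx=-6,dy=-9->C
  (1,6):dx=-2,dy=-2->C; (1,7):dx=-4,dy=-7->C; (2,3):dx=-3,dy=-9->C; (2,4):dx=+2,dy=-3->D
  (2,5):dx=+1,dy=-6->D; (2,6):dx=+5,dy=+1->C; (2,7):dx=+3,dy=-4->D; (3,4):dx=+5,dy=+6->C
  (3,5):dx=+4,dy=+3->C; (3,6):dx=+8,dy=+10->C; (3,7):dx=+6,dy=+5->C; (4,5):dx=-1,dy=-3->C
  (4,6):dx=+3,dy=+4->C; (4,7):dx=+1,dy=-1->D; (5,6):dx=+4,dy=+7->C; (5,7):dx=+2,dy=+2->C
  (6,7):dx=-2,dy=-5->C
Step 2: C = 17, D = 4, total pairs = 21.
Step 3: tau = (C - D)/(n(n-1)/2) = (17 - 4)/21 = 0.619048.
Step 4: Exact two-sided p-value (enumerate n! = 5040 permutations of y under H0): p = 0.069048.
Step 5: alpha = 0.05. fail to reject H0.

tau_b = 0.6190 (C=17, D=4), p = 0.069048, fail to reject H0.


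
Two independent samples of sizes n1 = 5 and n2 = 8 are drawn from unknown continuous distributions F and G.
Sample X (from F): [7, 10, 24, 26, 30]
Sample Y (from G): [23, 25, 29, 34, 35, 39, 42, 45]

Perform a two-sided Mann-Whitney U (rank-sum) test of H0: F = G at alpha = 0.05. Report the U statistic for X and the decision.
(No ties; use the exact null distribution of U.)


Step 1: Combine and sort all 13 observations; assign midranks.
sorted (value, group): (7,X), (10,X), (23,Y), (24,X), (25,Y), (26,X), (29,Y), (30,X), (34,Y), (35,Y), (39,Y), (42,Y), (45,Y)
ranks: 7->1, 10->2, 23->3, 24->4, 25->5, 26->6, 29->7, 30->8, 34->9, 35->10, 39->11, 42->12, 45->13
Step 2: Rank sum for X: R1 = 1 + 2 + 4 + 6 + 8 = 21.
Step 3: U_X = R1 - n1(n1+1)/2 = 21 - 5*6/2 = 21 - 15 = 6.
       U_Y = n1*n2 - U_X = 40 - 6 = 34.
Step 4: No ties, so the exact null distribution of U (based on enumerating the C(13,5) = 1287 equally likely rank assignments) gives the two-sided p-value.
Step 5: p-value = 0.045066; compare to alpha = 0.05. reject H0.

U_X = 6, p = 0.045066, reject H0 at alpha = 0.05.


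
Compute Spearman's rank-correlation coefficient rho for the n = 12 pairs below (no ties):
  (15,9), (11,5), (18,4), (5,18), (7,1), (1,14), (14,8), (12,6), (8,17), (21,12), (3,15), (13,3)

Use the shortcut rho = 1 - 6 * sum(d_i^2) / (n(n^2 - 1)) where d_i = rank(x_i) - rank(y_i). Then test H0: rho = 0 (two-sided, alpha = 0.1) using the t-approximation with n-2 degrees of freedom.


Step 1: Rank x and y separately (midranks; no ties here).
rank(x): 15->10, 11->6, 18->11, 5->3, 7->4, 1->1, 14->9, 12->7, 8->5, 21->12, 3->2, 13->8
rank(y): 9->7, 5->4, 4->3, 18->12, 1->1, 14->9, 8->6, 6->5, 17->11, 12->8, 15->10, 3->2
Step 2: d_i = R_x(i) - R_y(i); compute d_i^2.
  (10-7)^2=9, (6-4)^2=4, (11-3)^2=64, (3-12)^2=81, (4-1)^2=9, (1-9)^2=64, (9-6)^2=9, (7-5)^2=4, (5-11)^2=36, (12-8)^2=16, (2-10)^2=64, (8-2)^2=36
sum(d^2) = 396.
Step 3: rho = 1 - 6*396 / (12*(12^2 - 1)) = 1 - 2376/1716 = -0.384615.
Step 4: Under H0, t = rho * sqrt((n-2)/(1-rho^2)) = -1.3176 ~ t(10).
Step 5: Two-sided p-value from the t-distribution with 10 df = 0.217020.
Step 6: alpha = 0.1. fail to reject H0.

rho = -0.3846, p = 0.217020, fail to reject H0 at alpha = 0.1.


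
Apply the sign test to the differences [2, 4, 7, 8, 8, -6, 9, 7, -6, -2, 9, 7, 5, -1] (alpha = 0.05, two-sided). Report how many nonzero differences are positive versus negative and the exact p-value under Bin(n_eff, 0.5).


Step 1: Discard zero differences. Original n = 14; n_eff = number of nonzero differences = 14.
Nonzero differences (with sign): +2, +4, +7, +8, +8, -6, +9, +7, -6, -2, +9, +7, +5, -1
Step 2: Count signs: positive = 10, negative = 4.
Step 3: Under H0: P(positive) = 0.5, so the number of positives S ~ Bin(14, 0.5).
Step 4: Two-sided exact p-value = sum of Bin(14,0.5) probabilities at or below the observed probability = 0.179565.
Step 5: alpha = 0.05. fail to reject H0.

n_eff = 14, pos = 10, neg = 4, p = 0.179565, fail to reject H0.


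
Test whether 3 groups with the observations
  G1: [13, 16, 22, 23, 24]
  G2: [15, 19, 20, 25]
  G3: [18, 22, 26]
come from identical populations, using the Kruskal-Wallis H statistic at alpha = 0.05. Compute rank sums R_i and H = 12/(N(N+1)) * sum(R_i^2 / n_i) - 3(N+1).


Step 1: Combine all N = 12 observations and assign midranks.
sorted (value, group, rank): (13,G1,1), (15,G2,2), (16,G1,3), (18,G3,4), (19,G2,5), (20,G2,6), (22,G1,7.5), (22,G3,7.5), (23,G1,9), (24,G1,10), (25,G2,11), (26,G3,12)
Step 2: Sum ranks within each group.
R_1 = 30.5 (n_1 = 5)
R_2 = 24 (n_2 = 4)
R_3 = 23.5 (n_3 = 3)
Step 3: H = 12/(N(N+1)) * sum(R_i^2/n_i) - 3(N+1)
     = 12/(12*13) * (30.5^2/5 + 24^2/4 + 23.5^2/3) - 3*13
     = 0.076923 * 514.133 - 39
     = 0.548718.
Step 4: Ties present; correction factor C = 1 - 6/(12^3 - 12) = 0.996503. Corrected H = 0.548718 / 0.996503 = 0.550643.
Step 5: Under H0, H ~ chi^2(2); p-value = 0.759328.
Step 6: alpha = 0.05. fail to reject H0.

H = 0.5506, df = 2, p = 0.759328, fail to reject H0.


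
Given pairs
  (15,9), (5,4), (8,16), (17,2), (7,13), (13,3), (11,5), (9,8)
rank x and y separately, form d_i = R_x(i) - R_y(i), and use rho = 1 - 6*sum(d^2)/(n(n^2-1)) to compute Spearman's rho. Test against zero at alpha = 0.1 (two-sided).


Step 1: Rank x and y separately (midranks; no ties here).
rank(x): 15->7, 5->1, 8->3, 17->8, 7->2, 13->6, 11->5, 9->4
rank(y): 9->6, 4->3, 16->8, 2->1, 13->7, 3->2, 5->4, 8->5
Step 2: d_i = R_x(i) - R_y(i); compute d_i^2.
  (7-6)^2=1, (1-3)^2=4, (3-8)^2=25, (8-1)^2=49, (2-7)^2=25, (6-2)^2=16, (5-4)^2=1, (4-5)^2=1
sum(d^2) = 122.
Step 3: rho = 1 - 6*122 / (8*(8^2 - 1)) = 1 - 732/504 = -0.452381.
Step 4: Under H0, t = rho * sqrt((n-2)/(1-rho^2)) = -1.2425 ~ t(6).
Step 5: Two-sided p-value from the t-distribution with 6 df = 0.260405.
Step 6: alpha = 0.1. fail to reject H0.

rho = -0.4524, p = 0.260405, fail to reject H0 at alpha = 0.1.


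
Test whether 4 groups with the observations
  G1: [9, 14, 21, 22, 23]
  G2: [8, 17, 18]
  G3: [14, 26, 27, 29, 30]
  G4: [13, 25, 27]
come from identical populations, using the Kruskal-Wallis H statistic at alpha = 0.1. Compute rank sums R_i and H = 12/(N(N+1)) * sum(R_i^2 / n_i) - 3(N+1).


Step 1: Combine all N = 16 observations and assign midranks.
sorted (value, group, rank): (8,G2,1), (9,G1,2), (13,G4,3), (14,G1,4.5), (14,G3,4.5), (17,G2,6), (18,G2,7), (21,G1,8), (22,G1,9), (23,G1,10), (25,G4,11), (26,G3,12), (27,G3,13.5), (27,G4,13.5), (29,G3,15), (30,G3,16)
Step 2: Sum ranks within each group.
R_1 = 33.5 (n_1 = 5)
R_2 = 14 (n_2 = 3)
R_3 = 61 (n_3 = 5)
R_4 = 27.5 (n_4 = 3)
Step 3: H = 12/(N(N+1)) * sum(R_i^2/n_i) - 3(N+1)
     = 12/(16*17) * (33.5^2/5 + 14^2/3 + 61^2/5 + 27.5^2/3) - 3*17
     = 0.044118 * 1286.07 - 51
     = 5.738235.
Step 4: Ties present; correction factor C = 1 - 12/(16^3 - 16) = 0.997059. Corrected H = 5.738235 / 0.997059 = 5.755162.
Step 5: Under H0, H ~ chi^2(3); p-value = 0.124149.
Step 6: alpha = 0.1. fail to reject H0.

H = 5.7552, df = 3, p = 0.124149, fail to reject H0.


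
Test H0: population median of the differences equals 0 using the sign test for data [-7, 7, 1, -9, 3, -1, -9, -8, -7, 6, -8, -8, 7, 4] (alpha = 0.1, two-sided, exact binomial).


Step 1: Discard zero differences. Original n = 14; n_eff = number of nonzero differences = 14.
Nonzero differences (with sign): -7, +7, +1, -9, +3, -1, -9, -8, -7, +6, -8, -8, +7, +4
Step 2: Count signs: positive = 6, negative = 8.
Step 3: Under H0: P(positive) = 0.5, so the number of positives S ~ Bin(14, 0.5).
Step 4: Two-sided exact p-value = sum of Bin(14,0.5) probabilities at or below the observed probability = 0.790527.
Step 5: alpha = 0.1. fail to reject H0.

n_eff = 14, pos = 6, neg = 8, p = 0.790527, fail to reject H0.


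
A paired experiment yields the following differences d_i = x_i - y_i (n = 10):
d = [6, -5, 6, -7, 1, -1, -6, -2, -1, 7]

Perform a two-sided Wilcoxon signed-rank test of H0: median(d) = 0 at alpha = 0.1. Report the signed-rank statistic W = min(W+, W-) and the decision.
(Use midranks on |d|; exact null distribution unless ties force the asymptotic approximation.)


Step 1: Drop any zero differences (none here) and take |d_i|.
|d| = [6, 5, 6, 7, 1, 1, 6, 2, 1, 7]
Step 2: Midrank |d_i| (ties get averaged ranks).
ranks: |6|->7, |5|->5, |6|->7, |7|->9.5, |1|->2, |1|->2, |6|->7, |2|->4, |1|->2, |7|->9.5
Step 3: Attach original signs; sum ranks with positive sign and with negative sign.
W+ = 7 + 7 + 2 + 9.5 = 25.5
W- = 5 + 9.5 + 2 + 7 + 4 + 2 = 29.5
(Check: W+ + W- = 55 should equal n(n+1)/2 = 55.)
Step 4: Test statistic W = min(W+, W-) = 25.5.
Step 5: Ties in |d|, so use the tie-corrected normal approximation.
        E[W] = n(n+1)/4 = 10*11/4 = 27.5.
        Tie groups: |d|=1 (t=3), |d|=6 (t=3), |d|=7 (t=2); sum(t^3 - t) = 54.
        Var[W] = n(n+1)(2n+1)/24 - sum(t^3-t)/48 = 2310/24 - 54/48 = 95.125.
        z = (W - E[W]) / sqrt(Var[W]) = (25.5 - 27.5) / 9.7532 = -0.2051.
        Two-sided p = 2*Phi(z) = 0.837525.
Step 6: alpha = 0.1. fail to reject H0.

W+ = 25.5, W- = 29.5, W = min = 25.5, p = 0.837525, fail to reject H0.


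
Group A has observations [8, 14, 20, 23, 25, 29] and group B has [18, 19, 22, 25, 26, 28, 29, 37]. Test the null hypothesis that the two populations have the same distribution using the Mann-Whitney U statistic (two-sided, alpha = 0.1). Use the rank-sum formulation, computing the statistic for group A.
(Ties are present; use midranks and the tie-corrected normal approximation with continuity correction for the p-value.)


Step 1: Combine and sort all 14 observations; assign midranks.
sorted (value, group): (8,X), (14,X), (18,Y), (19,Y), (20,X), (22,Y), (23,X), (25,X), (25,Y), (26,Y), (28,Y), (29,X), (29,Y), (37,Y)
ranks: 8->1, 14->2, 18->3, 19->4, 20->5, 22->6, 23->7, 25->8.5, 25->8.5, 26->10, 28->11, 29->12.5, 29->12.5, 37->14
Step 2: Rank sum for X: R1 = 1 + 2 + 5 + 7 + 8.5 + 12.5 = 36.
Step 3: U_X = R1 - n1(n1+1)/2 = 36 - 6*7/2 = 36 - 21 = 15.
       U_Y = n1*n2 - U_X = 48 - 15 = 33.
Step 4: Ties are present, so use the tie-corrected normal approximation (with continuity correction) for the p-value.
Step 5: p-value = 0.271435; compare to alpha = 0.1. fail to reject H0.

U_X = 15, p = 0.271435, fail to reject H0 at alpha = 0.1.


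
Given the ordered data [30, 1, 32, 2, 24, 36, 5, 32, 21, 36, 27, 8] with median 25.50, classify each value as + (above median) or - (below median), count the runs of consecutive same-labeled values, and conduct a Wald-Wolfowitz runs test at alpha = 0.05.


Step 1: Compute median = 25.50; label A = above, B = below.
Labels in order: ABABBABABAAB  (n_A = 6, n_B = 6)
Step 2: Count runs R = 10.
Step 3: Under H0 (random ordering), E[R] = 2*n_A*n_B/(n_A+n_B) + 1 = 2*6*6/12 + 1 = 7.0000.
        Var[R] = 2*n_A*n_B*(2*n_A*n_B - n_A - n_B) / ((n_A+n_B)^2 * (n_A+n_B-1)) = 4320/1584 = 2.7273.
        SD[R] = 1.6514.
Step 4: Continuity-corrected z = (R - 0.5 - E[R]) / SD[R] = (10 - 0.5 - 7.0000) / 1.6514 = 1.5138.
Step 5: Two-sided p-value via normal approximation = 2*(1 - Phi(|z|)) = 0.130070.
Step 6: alpha = 0.05. fail to reject H0.

R = 10, z = 1.5138, p = 0.130070, fail to reject H0.


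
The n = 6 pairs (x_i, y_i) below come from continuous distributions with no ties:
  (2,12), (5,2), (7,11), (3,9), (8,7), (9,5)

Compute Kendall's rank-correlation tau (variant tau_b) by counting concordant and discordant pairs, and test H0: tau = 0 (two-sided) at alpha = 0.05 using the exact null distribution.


Step 1: Enumerate the 15 unordered pairs (i,j) with i<j and classify each by sign(x_j-x_i) * sign(y_j-y_i).
  (1,2):dx=+3,dy=-10->D; (1,3):dx=+5,dy=-1->D; (1,4):dx=+1,dy=-3->D; (1,5):dx=+6,dy=-5->D
  (1,6):dx=+7,dy=-7->D; (2,3):dx=+2,dy=+9->C; (2,4):dx=-2,dy=+7->D; (2,5):dx=+3,dy=+5->C
  (2,6):dx=+4,dy=+3->C; (3,4):dx=-4,dy=-2->C; (3,5):dx=+1,dy=-4->D; (3,6):dx=+2,dy=-6->D
  (4,5):dx=+5,dy=-2->D; (4,6):dx=+6,dy=-4->D; (5,6):dx=+1,dy=-2->D
Step 2: C = 4, D = 11, total pairs = 15.
Step 3: tau = (C - D)/(n(n-1)/2) = (4 - 11)/15 = -0.466667.
Step 4: Exact two-sided p-value (enumerate n! = 720 permutations of y under H0): p = 0.272222.
Step 5: alpha = 0.05. fail to reject H0.

tau_b = -0.4667 (C=4, D=11), p = 0.272222, fail to reject H0.


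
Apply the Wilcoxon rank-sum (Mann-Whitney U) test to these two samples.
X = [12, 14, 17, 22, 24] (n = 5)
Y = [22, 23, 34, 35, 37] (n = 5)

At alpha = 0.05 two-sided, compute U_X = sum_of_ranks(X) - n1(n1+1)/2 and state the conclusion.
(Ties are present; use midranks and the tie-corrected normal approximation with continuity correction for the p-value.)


Step 1: Combine and sort all 10 observations; assign midranks.
sorted (value, group): (12,X), (14,X), (17,X), (22,X), (22,Y), (23,Y), (24,X), (34,Y), (35,Y), (37,Y)
ranks: 12->1, 14->2, 17->3, 22->4.5, 22->4.5, 23->6, 24->7, 34->8, 35->9, 37->10
Step 2: Rank sum for X: R1 = 1 + 2 + 3 + 4.5 + 7 = 17.5.
Step 3: U_X = R1 - n1(n1+1)/2 = 17.5 - 5*6/2 = 17.5 - 15 = 2.5.
       U_Y = n1*n2 - U_X = 25 - 2.5 = 22.5.
Step 4: Ties are present, so use the tie-corrected normal approximation (with continuity correction) for the p-value.
Step 5: p-value = 0.046533; compare to alpha = 0.05. reject H0.

U_X = 2.5, p = 0.046533, reject H0 at alpha = 0.05.
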